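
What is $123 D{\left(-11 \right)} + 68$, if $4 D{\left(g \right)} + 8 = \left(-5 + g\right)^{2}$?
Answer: $7694$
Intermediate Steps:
$D{\left(g \right)} = -2 + \frac{\left(-5 + g\right)^{2}}{4}$
$123 D{\left(-11 \right)} + 68 = 123 \left(-2 + \frac{\left(-5 - 11\right)^{2}}{4}\right) + 68 = 123 \left(-2 + \frac{\left(-16\right)^{2}}{4}\right) + 68 = 123 \left(-2 + \frac{1}{4} \cdot 256\right) + 68 = 123 \left(-2 + 64\right) + 68 = 123 \cdot 62 + 68 = 7626 + 68 = 7694$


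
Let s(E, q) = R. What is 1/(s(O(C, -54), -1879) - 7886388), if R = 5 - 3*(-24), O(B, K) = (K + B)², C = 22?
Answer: -1/7886311 ≈ -1.2680e-7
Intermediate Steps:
O(B, K) = (B + K)²
R = 77 (R = 5 + 72 = 77)
s(E, q) = 77
1/(s(O(C, -54), -1879) - 7886388) = 1/(77 - 7886388) = 1/(-7886311) = -1/7886311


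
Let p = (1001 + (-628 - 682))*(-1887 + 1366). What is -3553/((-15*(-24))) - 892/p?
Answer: -190771679/19318680 ≈ -9.8750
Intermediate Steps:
p = 160989 (p = (1001 - 1310)*(-521) = -309*(-521) = 160989)
-3553/((-15*(-24))) - 892/p = -3553/((-15*(-24))) - 892/160989 = -3553/360 - 892*1/160989 = -3553*1/360 - 892/160989 = -3553/360 - 892/160989 = -190771679/19318680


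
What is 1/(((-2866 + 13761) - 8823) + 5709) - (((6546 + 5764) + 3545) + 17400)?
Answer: -258757154/7781 ≈ -33255.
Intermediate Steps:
1/(((-2866 + 13761) - 8823) + 5709) - (((6546 + 5764) + 3545) + 17400) = 1/((10895 - 8823) + 5709) - ((12310 + 3545) + 17400) = 1/(2072 + 5709) - (15855 + 17400) = 1/7781 - 1*33255 = 1/7781 - 33255 = -258757154/7781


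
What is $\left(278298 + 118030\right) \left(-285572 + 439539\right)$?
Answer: $61021433176$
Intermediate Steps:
$\left(278298 + 118030\right) \left(-285572 + 439539\right) = 396328 \cdot 153967 = 61021433176$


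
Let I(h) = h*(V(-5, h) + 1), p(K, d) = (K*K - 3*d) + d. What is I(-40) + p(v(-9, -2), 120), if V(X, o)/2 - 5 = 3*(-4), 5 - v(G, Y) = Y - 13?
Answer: 680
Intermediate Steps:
v(G, Y) = 18 - Y (v(G, Y) = 5 - (Y - 13) = 5 - (-13 + Y) = 5 + (13 - Y) = 18 - Y)
V(X, o) = -14 (V(X, o) = 10 + 2*(3*(-4)) = 10 + 2*(-12) = 10 - 24 = -14)
p(K, d) = K**2 - 2*d (p(K, d) = (K**2 - 3*d) + d = K**2 - 2*d)
I(h) = -13*h (I(h) = h*(-14 + 1) = h*(-13) = -13*h)
I(-40) + p(v(-9, -2), 120) = -13*(-40) + ((18 - 1*(-2))**2 - 2*120) = 520 + ((18 + 2)**2 - 240) = 520 + (20**2 - 240) = 520 + (400 - 240) = 520 + 160 = 680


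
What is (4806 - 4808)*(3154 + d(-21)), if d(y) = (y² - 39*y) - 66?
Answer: -8696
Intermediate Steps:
d(y) = -66 + y² - 39*y
(4806 - 4808)*(3154 + d(-21)) = (4806 - 4808)*(3154 + (-66 + (-21)² - 39*(-21))) = -2*(3154 + (-66 + 441 + 819)) = -2*(3154 + 1194) = -2*4348 = -8696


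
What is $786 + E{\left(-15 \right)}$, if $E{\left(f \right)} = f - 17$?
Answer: $754$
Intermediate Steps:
$E{\left(f \right)} = -17 + f$
$786 + E{\left(-15 \right)} = 786 - 32 = 754$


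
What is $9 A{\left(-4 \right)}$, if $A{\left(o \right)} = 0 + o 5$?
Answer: $-180$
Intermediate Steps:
$A{\left(o \right)} = 5 o$ ($A{\left(o \right)} = 0 + 5 o = 5 o$)
$9 A{\left(-4 \right)} = 9 \cdot 5 \left(-4\right) = 9 \left(-20\right) = -180$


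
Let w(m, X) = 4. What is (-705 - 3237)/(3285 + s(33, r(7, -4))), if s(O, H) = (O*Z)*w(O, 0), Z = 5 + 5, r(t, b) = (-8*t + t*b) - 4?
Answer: -1314/1535 ≈ -0.85603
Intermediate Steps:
r(t, b) = -4 - 8*t + b*t (r(t, b) = (-8*t + b*t) - 4 = -4 - 8*t + b*t)
Z = 10
s(O, H) = 40*O (s(O, H) = (O*10)*4 = (10*O)*4 = 40*O)
(-705 - 3237)/(3285 + s(33, r(7, -4))) = (-705 - 3237)/(3285 + 40*33) = -3942/(3285 + 1320) = -3942/4605 = -3942*1/4605 = -1314/1535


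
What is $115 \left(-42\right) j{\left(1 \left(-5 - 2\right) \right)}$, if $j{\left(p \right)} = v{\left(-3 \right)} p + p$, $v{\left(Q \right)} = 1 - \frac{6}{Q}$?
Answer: $135240$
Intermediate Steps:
$v{\left(Q \right)} = 1 - \frac{6}{Q}$
$j{\left(p \right)} = 4 p$ ($j{\left(p \right)} = \frac{-6 - 3}{-3} p + p = \left(- \frac{1}{3}\right) \left(-9\right) p + p = 3 p + p = 4 p$)
$115 \left(-42\right) j{\left(1 \left(-5 - 2\right) \right)} = 115 \left(-42\right) 4 \cdot 1 \left(-5 - 2\right) = - 4830 \cdot 4 \cdot 1 \left(-7\right) = - 4830 \cdot 4 \left(-7\right) = \left(-4830\right) \left(-28\right) = 135240$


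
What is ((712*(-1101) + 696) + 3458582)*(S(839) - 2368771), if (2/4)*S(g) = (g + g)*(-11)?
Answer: -6436093206442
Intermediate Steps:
S(g) = -44*g (S(g) = 2*((g + g)*(-11)) = 2*((2*g)*(-11)) = 2*(-22*g) = -44*g)
((712*(-1101) + 696) + 3458582)*(S(839) - 2368771) = ((712*(-1101) + 696) + 3458582)*(-44*839 - 2368771) = ((-783912 + 696) + 3458582)*(-36916 - 2368771) = (-783216 + 3458582)*(-2405687) = 2675366*(-2405687) = -6436093206442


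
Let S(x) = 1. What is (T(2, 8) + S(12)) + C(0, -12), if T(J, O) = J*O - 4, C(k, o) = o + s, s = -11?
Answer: -10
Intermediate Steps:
C(k, o) = -11 + o (C(k, o) = o - 11 = -11 + o)
T(J, O) = -4 + J*O
(T(2, 8) + S(12)) + C(0, -12) = ((-4 + 2*8) + 1) + (-11 - 12) = ((-4 + 16) + 1) - 23 = (12 + 1) - 23 = 13 - 23 = -10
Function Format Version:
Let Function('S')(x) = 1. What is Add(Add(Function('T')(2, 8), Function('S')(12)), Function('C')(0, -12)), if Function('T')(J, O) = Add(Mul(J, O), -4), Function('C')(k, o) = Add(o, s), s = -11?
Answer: -10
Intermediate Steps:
Function('C')(k, o) = Add(-11, o) (Function('C')(k, o) = Add(o, -11) = Add(-11, o))
Function('T')(J, O) = Add(-4, Mul(J, O))
Add(Add(Function('T')(2, 8), Function('S')(12)), Function('C')(0, -12)) = Add(Add(Add(-4, Mul(2, 8)), 1), Add(-11, -12)) = Add(Add(Add(-4, 16), 1), -23) = Add(Add(12, 1), -23) = Add(13, -23) = -10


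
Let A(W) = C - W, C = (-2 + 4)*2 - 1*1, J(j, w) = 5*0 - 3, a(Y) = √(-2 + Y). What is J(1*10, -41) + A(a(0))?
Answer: -I*√2 ≈ -1.4142*I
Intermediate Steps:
J(j, w) = -3 (J(j, w) = 0 - 3 = -3)
C = 3 (C = 2*2 - 1 = 4 - 1 = 3)
A(W) = 3 - W
J(1*10, -41) + A(a(0)) = -3 + (3 - √(-2 + 0)) = -3 + (3 - √(-2)) = -3 + (3 - I*√2) = -I*√2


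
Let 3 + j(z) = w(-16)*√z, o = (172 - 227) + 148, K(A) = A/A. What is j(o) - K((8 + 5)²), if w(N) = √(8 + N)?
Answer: -4 + 2*I*√186 ≈ -4.0 + 27.276*I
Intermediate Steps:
K(A) = 1
o = 93 (o = -55 + 148 = 93)
j(z) = -3 + 2*I*√2*√z (j(z) = -3 + √(8 - 16)*√z = -3 + √(-8)*√z = -3 + (2*I*√2)*√z = -3 + 2*I*√2*√z)
j(o) - K((8 + 5)²) = (-3 + 2*I*√2*√93) - 1*1 = (-3 + 2*I*√186) - 1 = -4 + 2*I*√186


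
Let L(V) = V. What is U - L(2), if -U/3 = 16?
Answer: -50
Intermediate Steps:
U = -48 (U = -3*16 = -48)
U - L(2) = -48 - 1*2 = -48 - 2 = -50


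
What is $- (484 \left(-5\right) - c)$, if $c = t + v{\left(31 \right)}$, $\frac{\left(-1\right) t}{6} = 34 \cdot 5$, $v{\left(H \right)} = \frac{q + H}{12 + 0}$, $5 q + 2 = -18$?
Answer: $\frac{5609}{4} \approx 1402.3$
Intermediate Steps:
$q = -4$ ($q = - \frac{2}{5} + \frac{1}{5} \left(-18\right) = - \frac{2}{5} - \frac{18}{5} = -4$)
$v{\left(H \right)} = - \frac{1}{3} + \frac{H}{12}$ ($v{\left(H \right)} = \frac{-4 + H}{12 + 0} = \frac{-4 + H}{12} = \left(-4 + H\right) \frac{1}{12} = - \frac{1}{3} + \frac{H}{12}$)
$t = -1020$ ($t = - 6 \cdot 34 \cdot 5 = \left(-6\right) 170 = -1020$)
$c = - \frac{4071}{4}$ ($c = -1020 + \left(- \frac{1}{3} + \frac{1}{12} \cdot 31\right) = -1020 + \left(- \frac{1}{3} + \frac{31}{12}\right) = -1020 + \frac{9}{4} = - \frac{4071}{4} \approx -1017.8$)
$- (484 \left(-5\right) - c) = - (484 \left(-5\right) - - \frac{4071}{4}) = - (-2420 + \frac{4071}{4}) = \left(-1\right) \left(- \frac{5609}{4}\right) = \frac{5609}{4}$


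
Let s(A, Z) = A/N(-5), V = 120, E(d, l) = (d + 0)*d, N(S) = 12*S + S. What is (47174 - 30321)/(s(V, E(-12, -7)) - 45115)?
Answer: -219089/586519 ≈ -0.37354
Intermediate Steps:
N(S) = 13*S
E(d, l) = d² (E(d, l) = d*d = d²)
s(A, Z) = -A/65 (s(A, Z) = A/((13*(-5))) = A/(-65) = A*(-1/65) = -A/65)
(47174 - 30321)/(s(V, E(-12, -7)) - 45115) = (47174 - 30321)/(-1/65*120 - 45115) = 16853/(-24/13 - 45115) = 16853/(-586519/13) = 16853*(-13/586519) = -219089/586519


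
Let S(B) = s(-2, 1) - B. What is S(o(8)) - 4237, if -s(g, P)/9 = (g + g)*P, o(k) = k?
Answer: -4209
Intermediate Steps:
s(g, P) = -18*P*g (s(g, P) = -9*(g + g)*P = -9*2*g*P = -18*P*g)
S(B) = 36 - B (S(B) = -18*1*(-2) - B = 36 - B)
S(o(8)) - 4237 = (36 - 1*8) - 4237 = (36 - 8) - 4237 = 28 - 4237 = -4209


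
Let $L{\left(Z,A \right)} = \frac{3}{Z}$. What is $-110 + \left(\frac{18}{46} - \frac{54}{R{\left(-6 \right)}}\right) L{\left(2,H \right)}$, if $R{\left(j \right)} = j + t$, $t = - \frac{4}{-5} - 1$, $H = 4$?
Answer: $- \frac{137393}{1426} \approx -96.349$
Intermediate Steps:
$t = - \frac{1}{5}$ ($t = \left(-4\right) \left(- \frac{1}{5}\right) - 1 = \frac{4}{5} - 1 = - \frac{1}{5} \approx -0.2$)
$R{\left(j \right)} = - \frac{1}{5} + j$ ($R{\left(j \right)} = j - \frac{1}{5} = - \frac{1}{5} + j$)
$-110 + \left(\frac{18}{46} - \frac{54}{R{\left(-6 \right)}}\right) L{\left(2,H \right)} = -110 + \left(\frac{18}{46} - \frac{54}{- \frac{1}{5} - 6}\right) \frac{3}{2} = -110 + \left(18 \cdot \frac{1}{46} - \frac{54}{- \frac{31}{5}}\right) 3 \cdot \frac{1}{2} = -110 + \left(\frac{9}{23} - - \frac{270}{31}\right) \frac{3}{2} = -110 + \left(\frac{9}{23} + \frac{270}{31}\right) \frac{3}{2} = -110 + \frac{6489}{713} \cdot \frac{3}{2} = -110 + \frac{19467}{1426} = - \frac{137393}{1426}$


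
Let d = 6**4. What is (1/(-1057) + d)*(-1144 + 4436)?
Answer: 4509615332/1057 ≈ 4.2664e+6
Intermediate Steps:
d = 1296
(1/(-1057) + d)*(-1144 + 4436) = (1/(-1057) + 1296)*(-1144 + 4436) = (-1/1057 + 1296)*3292 = (1369871/1057)*3292 = 4509615332/1057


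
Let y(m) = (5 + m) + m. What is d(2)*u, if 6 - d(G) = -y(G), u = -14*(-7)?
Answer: 1470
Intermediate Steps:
y(m) = 5 + 2*m
u = 98
d(G) = 11 + 2*G (d(G) = 6 - (-1)*(5 + 2*G) = 6 - (-5 - 2*G) = 6 + (5 + 2*G) = 11 + 2*G)
d(2)*u = (11 + 2*2)*98 = (11 + 4)*98 = 15*98 = 1470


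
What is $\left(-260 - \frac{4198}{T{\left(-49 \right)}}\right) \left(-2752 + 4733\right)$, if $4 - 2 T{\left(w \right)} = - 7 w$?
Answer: $- \frac{157972864}{339} \approx -4.66 \cdot 10^{5}$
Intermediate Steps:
$T{\left(w \right)} = 2 + \frac{7 w}{2}$ ($T{\left(w \right)} = 2 - \frac{\left(-7\right) w}{2} = 2 + \frac{7 w}{2}$)
$\left(-260 - \frac{4198}{T{\left(-49 \right)}}\right) \left(-2752 + 4733\right) = \left(-260 - \frac{4198}{2 + \frac{7}{2} \left(-49\right)}\right) \left(-2752 + 4733\right) = \left(-260 - \frac{4198}{2 - \frac{343}{2}}\right) 1981 = \left(-260 - \frac{4198}{- \frac{339}{2}}\right) 1981 = \left(-260 - - \frac{8396}{339}\right) 1981 = \left(-260 + \frac{8396}{339}\right) 1981 = \left(- \frac{79744}{339}\right) 1981 = - \frac{157972864}{339}$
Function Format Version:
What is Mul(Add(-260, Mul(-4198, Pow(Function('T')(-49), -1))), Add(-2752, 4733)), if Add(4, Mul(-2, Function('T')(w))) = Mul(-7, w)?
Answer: Rational(-157972864, 339) ≈ -4.6600e+5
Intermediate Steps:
Function('T')(w) = Add(2, Mul(Rational(7, 2), w)) (Function('T')(w) = Add(2, Mul(Rational(-1, 2), Mul(-7, w))) = Add(2, Mul(Rational(7, 2), w)))
Mul(Add(-260, Mul(-4198, Pow(Function('T')(-49), -1))), Add(-2752, 4733)) = Mul(Add(-260, Mul(-4198, Pow(Add(2, Mul(Rational(7, 2), -49)), -1))), Add(-2752, 4733)) = Mul(Add(-260, Mul(-4198, Pow(Add(2, Rational(-343, 2)), -1))), 1981) = Mul(Add(-260, Mul(-4198, Pow(Rational(-339, 2), -1))), 1981) = Mul(Add(-260, Mul(-4198, Rational(-2, 339))), 1981) = Mul(Add(-260, Rational(8396, 339)), 1981) = Mul(Rational(-79744, 339), 1981) = Rational(-157972864, 339)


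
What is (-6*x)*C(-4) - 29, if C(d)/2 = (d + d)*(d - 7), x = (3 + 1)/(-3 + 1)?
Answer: 2083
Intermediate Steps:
x = -2 (x = 4/(-2) = 4*(-½) = -2)
C(d) = 4*d*(-7 + d) (C(d) = 2*((d + d)*(d - 7)) = 2*((2*d)*(-7 + d)) = 2*(2*d*(-7 + d)) = 4*d*(-7 + d))
(-6*x)*C(-4) - 29 = (-6*(-2))*(4*(-4)*(-7 - 4)) - 29 = 12*(4*(-4)*(-11)) - 29 = 12*176 - 29 = 2112 - 29 = 2083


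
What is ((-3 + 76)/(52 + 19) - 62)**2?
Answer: 18740241/5041 ≈ 3717.6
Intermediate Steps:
((-3 + 76)/(52 + 19) - 62)**2 = (73/71 - 62)**2 = (-4329/71)**2 = 18740241/5041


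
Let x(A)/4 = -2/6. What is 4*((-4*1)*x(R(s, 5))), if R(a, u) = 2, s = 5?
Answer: 64/3 ≈ 21.333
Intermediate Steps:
x(A) = -4/3 (x(A) = 4*(-2/6) = 4*(-2*⅙) = 4*(-⅓) = -4/3)
4*((-4*1)*x(R(s, 5))) = 4*(-4*1*(-4/3)) = 4*(-4*(-4/3)) = 4*(16/3) = 64/3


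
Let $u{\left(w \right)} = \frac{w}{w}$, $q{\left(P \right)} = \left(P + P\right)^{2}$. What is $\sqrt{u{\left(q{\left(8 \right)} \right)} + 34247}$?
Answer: $2 \sqrt{8562} \approx 185.06$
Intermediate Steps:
$q{\left(P \right)} = 4 P^{2}$ ($q{\left(P \right)} = \left(2 P\right)^{2} = 4 P^{2}$)
$u{\left(w \right)} = 1$
$\sqrt{u{\left(q{\left(8 \right)} \right)} + 34247} = \sqrt{1 + 34247} = \sqrt{34248} = 2 \sqrt{8562}$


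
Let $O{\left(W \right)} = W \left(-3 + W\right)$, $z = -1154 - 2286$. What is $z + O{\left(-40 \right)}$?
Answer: $-1720$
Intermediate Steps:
$z = -3440$
$z + O{\left(-40 \right)} = -3440 - 40 \left(-3 - 40\right) = -3440 - -1720 = -3440 + 1720 = -1720$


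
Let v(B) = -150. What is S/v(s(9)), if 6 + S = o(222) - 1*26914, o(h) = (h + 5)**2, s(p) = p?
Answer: -8203/50 ≈ -164.06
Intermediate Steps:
o(h) = (5 + h)**2
S = 24609 (S = -6 + ((5 + 222)**2 - 1*26914) = -6 + (227**2 - 26914) = -6 + (51529 - 26914) = -6 + 24615 = 24609)
S/v(s(9)) = 24609/(-150) = 24609*(-1/150) = -8203/50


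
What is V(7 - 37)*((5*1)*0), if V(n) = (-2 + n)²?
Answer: 0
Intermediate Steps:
V(7 - 37)*((5*1)*0) = (-2 + (7 - 37))²*((5*1)*0) = (-2 - 30)²*(5*0) = (-32)²*0 = 1024*0 = 0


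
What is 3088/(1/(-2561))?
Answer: -7908368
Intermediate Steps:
3088/(1/(-2561)) = 3088/(-1/2561) = 3088*(-2561) = -7908368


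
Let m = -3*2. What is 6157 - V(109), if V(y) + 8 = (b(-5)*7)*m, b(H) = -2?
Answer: 6081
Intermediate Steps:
m = -6
V(y) = 76 (V(y) = -8 - 2*7*(-6) = -8 - 14*(-6) = -8 + 84 = 76)
6157 - V(109) = 6157 - 1*76 = 6157 - 76 = 6081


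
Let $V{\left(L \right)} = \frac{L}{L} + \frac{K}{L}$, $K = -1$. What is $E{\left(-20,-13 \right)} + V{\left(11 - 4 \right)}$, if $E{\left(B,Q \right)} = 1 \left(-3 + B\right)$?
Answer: $- \frac{155}{7} \approx -22.143$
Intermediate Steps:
$E{\left(B,Q \right)} = -3 + B$
$V{\left(L \right)} = 1 - \frac{1}{L}$ ($V{\left(L \right)} = \frac{L}{L} - \frac{1}{L} = 1 - \frac{1}{L}$)
$E{\left(-20,-13 \right)} + V{\left(11 - 4 \right)} = \left(-3 - 20\right) + \frac{-1 + \left(11 - 4\right)}{11 - 4} = -23 + \frac{-1 + \left(11 - 4\right)}{11 - 4} = -23 + \frac{-1 + 7}{7} = -23 + \frac{1}{7} \cdot 6 = -23 + \frac{6}{7} = - \frac{155}{7}$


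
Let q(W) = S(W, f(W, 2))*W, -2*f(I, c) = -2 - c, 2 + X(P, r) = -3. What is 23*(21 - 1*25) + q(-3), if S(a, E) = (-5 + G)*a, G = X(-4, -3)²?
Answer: 88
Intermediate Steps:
X(P, r) = -5 (X(P, r) = -2 - 3 = -5)
G = 25 (G = (-5)² = 25)
f(I, c) = 1 + c/2 (f(I, c) = -(-2 - c)/2 = 1 + c/2)
S(a, E) = 20*a (S(a, E) = (-5 + 25)*a = 20*a)
q(W) = 20*W² (q(W) = (20*W)*W = 20*W²)
23*(21 - 1*25) + q(-3) = 23*(21 - 1*25) + 20*(-3)² = 23*(21 - 25) + 20*9 = 23*(-4) + 180 = -92 + 180 = 88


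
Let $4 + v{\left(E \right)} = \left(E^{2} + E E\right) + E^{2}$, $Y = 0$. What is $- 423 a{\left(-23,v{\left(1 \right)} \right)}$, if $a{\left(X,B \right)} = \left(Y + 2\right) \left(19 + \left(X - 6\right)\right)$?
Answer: $8460$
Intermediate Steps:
$v{\left(E \right)} = -4 + 3 E^{2}$ ($v{\left(E \right)} = -4 + \left(\left(E^{2} + E E\right) + E^{2}\right) = -4 + \left(\left(E^{2} + E^{2}\right) + E^{2}\right) = -4 + \left(2 E^{2} + E^{2}\right) = -4 + 3 E^{2}$)
$a{\left(X,B \right)} = 26 + 2 X$ ($a{\left(X,B \right)} = \left(0 + 2\right) \left(19 + \left(X - 6\right)\right) = 2 \left(19 + \left(-6 + X\right)\right) = 2 \left(13 + X\right) = 26 + 2 X$)
$- 423 a{\left(-23,v{\left(1 \right)} \right)} = - 423 \left(26 + 2 \left(-23\right)\right) = - 423 \left(26 - 46\right) = \left(-423\right) \left(-20\right) = 8460$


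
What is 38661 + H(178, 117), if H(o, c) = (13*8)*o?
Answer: 57173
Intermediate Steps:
H(o, c) = 104*o
38661 + H(178, 117) = 38661 + 104*178 = 38661 + 18512 = 57173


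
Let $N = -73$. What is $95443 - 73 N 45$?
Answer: $335248$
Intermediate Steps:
$95443 - 73 N 45 = 95443 - 73 \left(-73\right) 45 = 95443 - \left(-5329\right) 45 = 95443 - -239805 = 95443 + 239805 = 335248$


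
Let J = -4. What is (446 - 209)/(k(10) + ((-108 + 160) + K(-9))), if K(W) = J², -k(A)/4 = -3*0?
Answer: 237/68 ≈ 3.4853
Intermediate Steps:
k(A) = 0 (k(A) = -(-12)*0 = -4*0 = 0)
K(W) = 16 (K(W) = (-4)² = 16)
(446 - 209)/(k(10) + ((-108 + 160) + K(-9))) = (446 - 209)/(0 + ((-108 + 160) + 16)) = 237/(0 + (52 + 16)) = 237/(0 + 68) = 237/68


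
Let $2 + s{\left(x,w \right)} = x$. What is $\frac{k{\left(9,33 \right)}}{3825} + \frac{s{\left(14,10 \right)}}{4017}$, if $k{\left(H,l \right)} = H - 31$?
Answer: $- \frac{14158}{5121675} \approx -0.0027643$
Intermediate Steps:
$s{\left(x,w \right)} = -2 + x$
$k{\left(H,l \right)} = -31 + H$
$\frac{k{\left(9,33 \right)}}{3825} + \frac{s{\left(14,10 \right)}}{4017} = \frac{-31 + 9}{3825} + \frac{-2 + 14}{4017} = \left(-22\right) \frac{1}{3825} + 12 \cdot \frac{1}{4017} = - \frac{22}{3825} + \frac{4}{1339} = - \frac{14158}{5121675}$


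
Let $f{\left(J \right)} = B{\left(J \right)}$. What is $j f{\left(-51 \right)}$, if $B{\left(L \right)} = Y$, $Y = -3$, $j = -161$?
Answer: $483$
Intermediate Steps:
$B{\left(L \right)} = -3$
$f{\left(J \right)} = -3$
$j f{\left(-51 \right)} = \left(-161\right) \left(-3\right) = 483$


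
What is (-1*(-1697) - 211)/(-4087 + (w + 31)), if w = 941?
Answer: -1486/3115 ≈ -0.47705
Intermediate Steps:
(-1*(-1697) - 211)/(-4087 + (w + 31)) = (-1*(-1697) - 211)/(-4087 + (941 + 31)) = (1697 - 211)/(-4087 + 972) = 1486/(-3115) = 1486*(-1/3115) = -1486/3115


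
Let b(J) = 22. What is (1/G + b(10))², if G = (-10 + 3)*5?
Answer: 591361/1225 ≈ 482.74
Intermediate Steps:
G = -35 (G = -7*5 = -35)
(1/G + b(10))² = (1/(-35) + 22)² = (-1/35 + 22)² = (769/35)² = 591361/1225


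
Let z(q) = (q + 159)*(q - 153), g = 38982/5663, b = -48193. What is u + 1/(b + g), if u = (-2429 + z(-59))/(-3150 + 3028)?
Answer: 6447833027647/33291113194 ≈ 193.68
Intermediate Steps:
g = 38982/5663 (g = 38982*(1/5663) = 38982/5663 ≈ 6.8836)
z(q) = (-153 + q)*(159 + q) (z(q) = (159 + q)*(-153 + q) = (-153 + q)*(159 + q))
u = 23629/122 (u = (-2429 + (-24327 + (-59)**2 + 6*(-59)))/(-3150 + 3028) = (-2429 + (-24327 + 3481 - 354))/(-122) = (-2429 - 21200)*(-1/122) = -23629*(-1/122) = 23629/122 ≈ 193.68)
u + 1/(b + g) = 23629/122 + 1/(-48193 + 38982/5663) = 23629/122 + 1/(-272877977/5663) = 23629/122 - 5663/272877977 = 6447833027647/33291113194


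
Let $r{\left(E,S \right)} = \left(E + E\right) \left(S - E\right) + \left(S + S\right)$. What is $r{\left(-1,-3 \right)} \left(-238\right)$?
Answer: $476$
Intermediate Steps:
$r{\left(E,S \right)} = 2 S + 2 E \left(S - E\right)$ ($r{\left(E,S \right)} = 2 E \left(S - E\right) + 2 S = 2 S + 2 E \left(S - E\right)$)
$r{\left(-1,-3 \right)} \left(-238\right) = \left(- 2 \left(-1\right)^{2} + 2 \left(-3\right) + 2 \left(-1\right) \left(-3\right)\right) \left(-238\right) = \left(\left(-2\right) 1 - 6 + 6\right) \left(-238\right) = \left(-2 - 6 + 6\right) \left(-238\right) = \left(-2\right) \left(-238\right) = 476$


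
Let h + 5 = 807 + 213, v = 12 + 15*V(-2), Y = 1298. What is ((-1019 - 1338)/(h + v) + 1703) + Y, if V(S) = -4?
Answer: 2899610/967 ≈ 2998.6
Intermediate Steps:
v = -48 (v = 12 + 15*(-4) = 12 - 60 = -48)
h = 1015 (h = -5 + (807 + 213) = -5 + 1020 = 1015)
((-1019 - 1338)/(h + v) + 1703) + Y = ((-1019 - 1338)/(1015 - 48) + 1703) + 1298 = (-2357/967 + 1703) + 1298 = 1644444/967 + 1298 = 2899610/967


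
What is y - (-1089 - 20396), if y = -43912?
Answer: -22427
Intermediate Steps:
y - (-1089 - 20396) = -43912 - (-1089 - 20396) = -43912 - 1*(-21485) = -43912 + 21485 = -22427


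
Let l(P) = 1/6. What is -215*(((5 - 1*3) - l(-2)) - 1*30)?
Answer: 36335/6 ≈ 6055.8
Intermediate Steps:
l(P) = 1/6
-215*(((5 - 1*3) - l(-2)) - 1*30) = -215*(((5 - 1*3) - 1*1/6) - 1*30) = -215*(((5 - 3) - 1/6) - 30) = -215*((2 - 1/6) - 30) = -215*(11/6 - 30) = -215*(-169/6) = 36335/6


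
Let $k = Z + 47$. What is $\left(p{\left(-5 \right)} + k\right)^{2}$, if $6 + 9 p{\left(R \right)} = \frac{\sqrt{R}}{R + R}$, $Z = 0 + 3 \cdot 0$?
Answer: $\frac{\left(4170 - i \sqrt{5}\right)^{2}}{8100} \approx 2146.8 - 2.3023 i$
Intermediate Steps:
$Z = 0$ ($Z = 0 + 0 = 0$)
$k = 47$ ($k = 0 + 47 = 47$)
$p{\left(R \right)} = - \frac{2}{3} + \frac{1}{18 \sqrt{R}}$ ($p{\left(R \right)} = - \frac{2}{3} + \frac{\frac{1}{R + R} \sqrt{R}}{9} = - \frac{2}{3} + \frac{\frac{1}{2 R} \sqrt{R}}{9} = - \frac{2}{3} + \frac{\frac{1}{2} \frac{1}{\sqrt{R}}}{9} = - \frac{2}{3} + \frac{1}{18 \sqrt{R}}$)
$\left(p{\left(-5 \right)} + k\right)^{2} = \left(\left(- \frac{2}{3} + \frac{1}{18 i \sqrt{5}}\right) + 47\right)^{2} = \left(\left(- \frac{2}{3} + \frac{\left(- \frac{1}{5}\right) i \sqrt{5}}{18}\right) + 47\right)^{2} = \left(\left(- \frac{2}{3} - \frac{i \sqrt{5}}{90}\right) + 47\right)^{2} = \left(\frac{139}{3} - \frac{i \sqrt{5}}{90}\right)^{2}$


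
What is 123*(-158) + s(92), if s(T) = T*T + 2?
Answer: -10968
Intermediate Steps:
s(T) = 2 + T² (s(T) = T² + 2 = 2 + T²)
123*(-158) + s(92) = 123*(-158) + (2 + 92²) = -19434 + (2 + 8464) = -19434 + 8466 = -10968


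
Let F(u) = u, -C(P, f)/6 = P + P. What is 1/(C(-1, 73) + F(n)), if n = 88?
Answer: 1/100 ≈ 0.010000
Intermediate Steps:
C(P, f) = -12*P (C(P, f) = -6*(P + P) = -12*P)
1/(C(-1, 73) + F(n)) = 1/(-12*(-1) + 88) = 1/(12 + 88) = 1/100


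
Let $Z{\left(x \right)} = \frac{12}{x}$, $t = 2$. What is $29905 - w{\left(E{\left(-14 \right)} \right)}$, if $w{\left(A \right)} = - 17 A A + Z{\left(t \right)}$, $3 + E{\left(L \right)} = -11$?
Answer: $33231$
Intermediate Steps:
$E{\left(L \right)} = -14$ ($E{\left(L \right)} = -3 - 11 = -14$)
$w{\left(A \right)} = 6 - 17 A^{2}$ ($w{\left(A \right)} = - 17 A A + \frac{12}{2} = - 17 A^{2} + 12 \cdot \frac{1}{2} = - 17 A^{2} + 6 = 6 - 17 A^{2}$)
$29905 - w{\left(E{\left(-14 \right)} \right)} = 29905 - \left(6 - 17 \left(-14\right)^{2}\right) = 29905 - \left(6 - 3332\right) = 29905 - -3326 = 29905 + 3326 = 33231$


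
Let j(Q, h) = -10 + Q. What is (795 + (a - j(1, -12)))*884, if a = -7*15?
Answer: 617916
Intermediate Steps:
a = -105
(795 + (a - j(1, -12)))*884 = (795 + (-105 - (-10 + 1)))*884 = (795 + (-105 - 1*(-9)))*884 = (795 + (-105 + 9))*884 = (795 - 96)*884 = 699*884 = 617916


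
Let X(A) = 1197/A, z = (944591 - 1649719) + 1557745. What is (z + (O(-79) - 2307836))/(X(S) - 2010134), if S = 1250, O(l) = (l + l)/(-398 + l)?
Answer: 867674131250/1198541826531 ≈ 0.72394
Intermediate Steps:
O(l) = 2*l/(-398 + l) (O(l) = (2*l)/(-398 + l) = 2*l/(-398 + l))
z = 852617 (z = -705128 + 1557745 = 852617)
(z + (O(-79) - 2307836))/(X(S) - 2010134) = (852617 + (2*(-79)/(-398 - 79) - 2307836))/(1197/1250 - 2010134) = (852617 + (2*(-79)/(-477) - 2307836))/(1197*(1/1250) - 2010134) = (852617 + (2*(-79)*(-1/477) - 2307836))/(1197/1250 - 2010134) = (852617 + (158/477 - 2307836))/(-2512666303/1250) = (852617 - 1100837614/477)*(-1250/2512666303) = -694139305/477*(-1250/2512666303) = 867674131250/1198541826531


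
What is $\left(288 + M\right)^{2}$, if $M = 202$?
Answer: $240100$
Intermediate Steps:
$\left(288 + M\right)^{2} = \left(288 + 202\right)^{2} = 490^{2} = 240100$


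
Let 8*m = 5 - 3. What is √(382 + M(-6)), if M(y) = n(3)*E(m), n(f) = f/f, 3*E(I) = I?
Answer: √13755/6 ≈ 19.547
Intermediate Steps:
m = ¼ (m = (5 - 3)/8 = (⅛)*2 = ¼ ≈ 0.25000)
E(I) = I/3
n(f) = 1
M(y) = 1/12 (M(y) = 1*((⅓)*(¼)) = 1*(1/12) = 1/12)
√(382 + M(-6)) = √(382 + 1/12) = √(4585/12) = √13755/6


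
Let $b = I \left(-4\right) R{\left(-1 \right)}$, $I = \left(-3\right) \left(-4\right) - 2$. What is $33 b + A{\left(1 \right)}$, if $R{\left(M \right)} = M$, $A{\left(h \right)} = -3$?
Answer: $1317$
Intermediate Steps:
$I = 10$ ($I = 12 - 2 = 10$)
$b = 40$ ($b = 10 \left(-4\right) \left(-1\right) = \left(-40\right) \left(-1\right) = 40$)
$33 b + A{\left(1 \right)} = 33 \cdot 40 - 3 = 1320 - 3 = 1317$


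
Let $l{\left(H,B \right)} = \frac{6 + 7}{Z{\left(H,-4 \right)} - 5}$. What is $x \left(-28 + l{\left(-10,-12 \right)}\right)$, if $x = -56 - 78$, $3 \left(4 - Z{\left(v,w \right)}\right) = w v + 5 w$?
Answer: $\frac{91522}{23} \approx 3979.2$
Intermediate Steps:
$Z{\left(v,w \right)} = 4 - \frac{5 w}{3} - \frac{v w}{3}$ ($Z{\left(v,w \right)} = 4 - \frac{w v + 5 w}{3} = 4 - \frac{v w + 5 w}{3} = 4 - \frac{5 w + v w}{3} = 4 - \left(\frac{5 w}{3} + \frac{v w}{3}\right) = 4 - \frac{5 w}{3} - \frac{v w}{3}$)
$x = -134$ ($x = -56 - 78 = -134$)
$l{\left(H,B \right)} = \frac{13}{\frac{17}{3} + \frac{4 H}{3}}$ ($l{\left(H,B \right)} = \frac{6 + 7}{\left(4 - - \frac{20}{3} - \frac{1}{3} H \left(-4\right)\right) - 5} = \frac{13}{\left(4 + \frac{20}{3} + \frac{4 H}{3}\right) - 5} = \frac{13}{\left(\frac{32}{3} + \frac{4 H}{3}\right) - 5} = \frac{13}{\frac{17}{3} + \frac{4 H}{3}}$)
$x \left(-28 + l{\left(-10,-12 \right)}\right) = - 134 \left(-28 + \frac{39}{17 + 4 \left(-10\right)}\right) = - 134 \left(-28 + \frac{39}{17 - 40}\right) = - 134 \left(-28 + \frac{39}{-23}\right) = - 134 \left(-28 + 39 \left(- \frac{1}{23}\right)\right) = - 134 \left(-28 - \frac{39}{23}\right) = \left(-134\right) \left(- \frac{683}{23}\right) = \frac{91522}{23}$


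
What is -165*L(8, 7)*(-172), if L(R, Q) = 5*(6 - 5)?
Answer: 141900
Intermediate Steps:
L(R, Q) = 5 (L(R, Q) = 5*1 = 5)
-165*L(8, 7)*(-172) = -165*5*(-172) = -825*(-172) = 141900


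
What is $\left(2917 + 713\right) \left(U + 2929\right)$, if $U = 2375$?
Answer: $19253520$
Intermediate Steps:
$\left(2917 + 713\right) \left(U + 2929\right) = \left(2917 + 713\right) \left(2375 + 2929\right) = 3630 \cdot 5304 = 19253520$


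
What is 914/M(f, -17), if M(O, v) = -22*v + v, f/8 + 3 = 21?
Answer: 914/357 ≈ 2.5602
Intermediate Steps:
f = 144 (f = -24 + 8*21 = -24 + 168 = 144)
M(O, v) = -21*v
914/M(f, -17) = 914/((-21*(-17))) = 914/357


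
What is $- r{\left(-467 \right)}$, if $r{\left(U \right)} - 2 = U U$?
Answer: $-218091$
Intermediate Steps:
$r{\left(U \right)} = 2 + U^{2}$ ($r{\left(U \right)} = 2 + U U = 2 + U^{2}$)
$- r{\left(-467 \right)} = - (2 + \left(-467\right)^{2}) = - (2 + 218089) = \left(-1\right) 218091 = -218091$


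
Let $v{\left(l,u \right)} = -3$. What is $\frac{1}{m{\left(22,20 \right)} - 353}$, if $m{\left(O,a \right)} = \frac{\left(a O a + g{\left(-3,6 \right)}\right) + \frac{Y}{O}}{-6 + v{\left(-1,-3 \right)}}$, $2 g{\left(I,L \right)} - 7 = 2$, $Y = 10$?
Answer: $- \frac{198}{263603} \approx -0.00075113$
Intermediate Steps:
$g{\left(I,L \right)} = \frac{9}{2}$ ($g{\left(I,L \right)} = \frac{7}{2} + \frac{1}{2} \cdot 2 = \frac{7}{2} + 1 = \frac{9}{2}$)
$m{\left(O,a \right)} = - \frac{1}{2} - \frac{10}{9 O} - \frac{O a^{2}}{9}$ ($m{\left(O,a \right)} = \frac{\left(a O a + \frac{9}{2}\right) + \frac{10}{O}}{-6 - 3} = \frac{\left(O a a + \frac{9}{2}\right) + \frac{10}{O}}{-9} = \left(\left(O a^{2} + \frac{9}{2}\right) + \frac{10}{O}\right) \left(- \frac{1}{9}\right) = \left(\left(\frac{9}{2} + O a^{2}\right) + \frac{10}{O}\right) \left(- \frac{1}{9}\right) = \left(\frac{9}{2} + \frac{10}{O} + O a^{2}\right) \left(- \frac{1}{9}\right) = - \frac{1}{2} - \frac{10}{9 O} - \frac{O a^{2}}{9}$)
$\frac{1}{m{\left(22,20 \right)} - 353} = \frac{1}{\left(- \frac{1}{2} - \frac{10}{9 \cdot 22} - \frac{22 \cdot 20^{2}}{9}\right) - 353} = \frac{1}{\left(- \frac{1}{2} - \frac{5}{99} - \frac{22}{9} \cdot 400\right) - 353} = \frac{1}{\left(- \frac{1}{2} - \frac{5}{99} - \frac{8800}{9}\right) - 353} = \frac{1}{- \frac{193709}{198} - 353} = \frac{1}{- \frac{263603}{198}} = - \frac{198}{263603}$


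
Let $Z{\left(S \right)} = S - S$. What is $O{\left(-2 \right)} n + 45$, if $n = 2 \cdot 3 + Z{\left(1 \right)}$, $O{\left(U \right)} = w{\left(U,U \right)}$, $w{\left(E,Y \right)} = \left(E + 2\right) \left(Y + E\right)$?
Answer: $45$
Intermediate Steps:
$w{\left(E,Y \right)} = \left(2 + E\right) \left(E + Y\right)$
$Z{\left(S \right)} = 0$
$O{\left(U \right)} = 2 U^{2} + 4 U$ ($O{\left(U \right)} = U^{2} + 2 U + 2 U + U U = U^{2} + 2 U + 2 U + U^{2} = 2 U^{2} + 4 U$)
$n = 6$ ($n = 2 \cdot 3 + 0 = 6 + 0 = 6$)
$O{\left(-2 \right)} n + 45 = 2 \left(-2\right) \left(2 - 2\right) 6 + 45 = 2 \left(-2\right) 0 \cdot 6 + 45 = 0 \cdot 6 + 45 = 0 + 45 = 45$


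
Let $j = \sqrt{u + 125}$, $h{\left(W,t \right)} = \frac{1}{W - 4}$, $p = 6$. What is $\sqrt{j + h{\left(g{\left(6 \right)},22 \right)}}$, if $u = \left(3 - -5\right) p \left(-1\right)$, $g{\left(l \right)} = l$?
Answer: $\frac{\sqrt{2 + 4 \sqrt{77}}}{2} \approx 3.0455$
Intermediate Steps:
$h{\left(W,t \right)} = \frac{1}{-4 + W}$
$u = -48$ ($u = \left(3 - -5\right) 6 \left(-1\right) = \left(3 + 5\right) 6 \left(-1\right) = 8 \cdot 6 \left(-1\right) = 48 \left(-1\right) = -48$)
$j = \sqrt{77}$ ($j = \sqrt{-48 + 125} = \sqrt{77} \approx 8.775$)
$\sqrt{j + h{\left(g{\left(6 \right)},22 \right)}} = \sqrt{\sqrt{77} + \frac{1}{-4 + 6}} = \sqrt{\sqrt{77} + \frac{1}{2}} = \sqrt{\frac{1}{2} + \sqrt{77}}$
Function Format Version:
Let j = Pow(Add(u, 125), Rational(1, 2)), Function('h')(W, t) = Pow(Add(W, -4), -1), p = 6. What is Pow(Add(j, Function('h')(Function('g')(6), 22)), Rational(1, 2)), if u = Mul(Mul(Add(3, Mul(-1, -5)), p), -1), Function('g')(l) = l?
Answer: Mul(Rational(1, 2), Pow(Add(2, Mul(4, Pow(77, Rational(1, 2)))), Rational(1, 2))) ≈ 3.0455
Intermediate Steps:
Function('h')(W, t) = Pow(Add(-4, W), -1)
u = -48 (u = Mul(Mul(Add(3, Mul(-1, -5)), 6), -1) = Mul(Mul(Add(3, 5), 6), -1) = Mul(Mul(8, 6), -1) = Mul(48, -1) = -48)
j = Pow(77, Rational(1, 2)) (j = Pow(Add(-48, 125), Rational(1, 2)) = Pow(77, Rational(1, 2)) ≈ 8.7750)
Pow(Add(j, Function('h')(Function('g')(6), 22)), Rational(1, 2)) = Pow(Add(Pow(77, Rational(1, 2)), Pow(Add(-4, 6), -1)), Rational(1, 2)) = Pow(Add(Pow(77, Rational(1, 2)), Pow(2, -1)), Rational(1, 2)) = Pow(Add(Pow(77, Rational(1, 2)), Rational(1, 2)), Rational(1, 2)) = Pow(Add(Rational(1, 2), Pow(77, Rational(1, 2))), Rational(1, 2))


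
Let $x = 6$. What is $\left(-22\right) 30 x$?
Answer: $-3960$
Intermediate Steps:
$\left(-22\right) 30 x = \left(-22\right) 30 \cdot 6 = \left(-660\right) 6 = -3960$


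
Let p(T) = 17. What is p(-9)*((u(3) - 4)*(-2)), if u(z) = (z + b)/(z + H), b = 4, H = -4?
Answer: 374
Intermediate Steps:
u(z) = (4 + z)/(-4 + z) (u(z) = (z + 4)/(z - 4) = (4 + z)/(-4 + z))
p(-9)*((u(3) - 4)*(-2)) = 17*(((4 + 3)/(-4 + 3) - 4)*(-2)) = 17*((7/(-1) - 4)*(-2)) = 17*((-1*7 - 4)*(-2)) = 17*((-7 - 4)*(-2)) = 17*(-11*(-2)) = 17*22 = 374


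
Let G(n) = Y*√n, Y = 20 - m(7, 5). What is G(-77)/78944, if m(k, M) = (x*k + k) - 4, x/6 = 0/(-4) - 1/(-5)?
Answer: 43*I*√77/394720 ≈ 0.00095593*I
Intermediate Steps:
x = 6/5 (x = 6*(0/(-4) - 1/(-5)) = 6*(0*(-¼) - 1*(-⅕)) = 6*(0 + ⅕) = 6*(⅕) = 6/5 ≈ 1.2000)
m(k, M) = -4 + 11*k/5 (m(k, M) = (6*k/5 + k) - 4 = 11*k/5 - 4 = -4 + 11*k/5)
Y = 43/5 (Y = 20 - (-4 + (11/5)*7) = 20 - (-4 + 77/5) = 20 - 1*57/5 = 20 - 57/5 = 43/5 ≈ 8.6000)
G(n) = 43*√n/5
G(-77)/78944 = (43*√(-77)/5)/78944 = (43*(I*√77)/5)*(1/78944) = (43*I*√77/5)*(1/78944) = 43*I*√77/394720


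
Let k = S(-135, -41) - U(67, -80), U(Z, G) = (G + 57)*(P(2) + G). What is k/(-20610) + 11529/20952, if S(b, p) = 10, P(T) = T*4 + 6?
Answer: 4985339/7996680 ≈ 0.62343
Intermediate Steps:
P(T) = 6 + 4*T (P(T) = 4*T + 6 = 6 + 4*T)
U(Z, G) = (14 + G)*(57 + G) (U(Z, G) = (G + 57)*((6 + 4*2) + G) = (57 + G)*((6 + 8) + G) = (57 + G)*(14 + G) = (14 + G)*(57 + G))
k = -1508 (k = 10 - (798 + (-80)² + 71*(-80)) = 10 - (798 + 6400 - 5680) = 10 - 1*1518 = 10 - 1518 = -1508)
k/(-20610) + 11529/20952 = -1508/(-20610) + 11529/20952 = -1508*(-1/20610) + 11529*(1/20952) = 754/10305 + 427/776 = 4985339/7996680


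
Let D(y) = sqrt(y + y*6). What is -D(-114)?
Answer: -I*sqrt(798) ≈ -28.249*I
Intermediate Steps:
D(y) = sqrt(7)*sqrt(y) (D(y) = sqrt(y + 6*y) = sqrt(7*y) = sqrt(7)*sqrt(y))
-D(-114) = -sqrt(7)*sqrt(-114) = -sqrt(7)*I*sqrt(114) = -I*sqrt(798)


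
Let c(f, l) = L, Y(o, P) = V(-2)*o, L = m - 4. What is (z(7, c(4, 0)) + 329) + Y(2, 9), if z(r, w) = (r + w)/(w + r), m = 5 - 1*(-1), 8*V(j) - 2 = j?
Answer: 330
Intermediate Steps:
V(j) = ¼ + j/8
m = 6 (m = 5 + 1 = 6)
L = 2 (L = 6 - 4 = 2)
Y(o, P) = 0 (Y(o, P) = (¼ + (⅛)*(-2))*o = (¼ - ¼)*o = 0*o = 0)
c(f, l) = 2
z(r, w) = 1 (z(r, w) = (r + w)/(r + w) = 1)
(z(7, c(4, 0)) + 329) + Y(2, 9) = (1 + 329) + 0 = 330 + 0 = 330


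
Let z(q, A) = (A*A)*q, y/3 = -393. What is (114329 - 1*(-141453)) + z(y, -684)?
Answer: -551346442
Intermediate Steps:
y = -1179 (y = 3*(-393) = -1179)
z(q, A) = q*A² (z(q, A) = A²*q = q*A²)
(114329 - 1*(-141453)) + z(y, -684) = (114329 - 1*(-141453)) - 1179*(-684)² = (114329 + 141453) - 1179*467856 = 255782 - 551602224 = -551346442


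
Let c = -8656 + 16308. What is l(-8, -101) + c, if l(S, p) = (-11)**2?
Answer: 7773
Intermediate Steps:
c = 7652
l(S, p) = 121
l(-8, -101) + c = 121 + 7652 = 7773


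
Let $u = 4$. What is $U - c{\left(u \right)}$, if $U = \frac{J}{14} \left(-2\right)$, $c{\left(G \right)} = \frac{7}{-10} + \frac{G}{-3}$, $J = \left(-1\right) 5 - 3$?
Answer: $\frac{667}{210} \approx 3.1762$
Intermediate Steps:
$J = -8$ ($J = -5 - 3 = -8$)
$c{\left(G \right)} = - \frac{7}{10} - \frac{G}{3}$ ($c{\left(G \right)} = 7 \left(- \frac{1}{10}\right) + G \left(- \frac{1}{3}\right) = - \frac{7}{10} - \frac{G}{3}$)
$U = \frac{8}{7}$ ($U = - \frac{8}{14} \left(-2\right) = \left(-8\right) \frac{1}{14} \left(-2\right) = \left(- \frac{4}{7}\right) \left(-2\right) = \frac{8}{7} \approx 1.1429$)
$U - c{\left(u \right)} = \frac{8}{7} - \left(- \frac{7}{10} - \frac{4}{3}\right) = \frac{8}{7} - - \frac{61}{30} = \frac{8}{7} + \frac{61}{30} = \frac{667}{210}$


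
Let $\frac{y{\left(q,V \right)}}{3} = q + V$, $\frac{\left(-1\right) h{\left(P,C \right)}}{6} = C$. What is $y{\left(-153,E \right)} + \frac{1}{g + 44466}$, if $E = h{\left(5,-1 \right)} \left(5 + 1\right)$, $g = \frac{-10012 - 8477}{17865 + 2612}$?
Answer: $- \frac{319589618866}{910511793} \approx -351.0$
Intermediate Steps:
$h{\left(P,C \right)} = - 6 C$
$g = - \frac{18489}{20477} \approx -0.90292$
$E = 36$ ($E = \left(-6\right) \left(-1\right) \left(5 + 1\right) = 6 \cdot 6 = 36$)
$y{\left(q,V \right)} = 3 V + 3 q$ ($y{\left(q,V \right)} = 3 \left(q + V\right) = 3 \left(V + q\right) = 3 V + 3 q$)
$y{\left(-153,E \right)} + \frac{1}{g + 44466} = \left(3 \cdot 36 + 3 \left(-153\right)\right) + \frac{1}{- \frac{18489}{20477} + 44466} = \left(108 - 459\right) + \frac{1}{\frac{910511793}{20477}} = -351 + \frac{20477}{910511793} = - \frac{319589618866}{910511793}$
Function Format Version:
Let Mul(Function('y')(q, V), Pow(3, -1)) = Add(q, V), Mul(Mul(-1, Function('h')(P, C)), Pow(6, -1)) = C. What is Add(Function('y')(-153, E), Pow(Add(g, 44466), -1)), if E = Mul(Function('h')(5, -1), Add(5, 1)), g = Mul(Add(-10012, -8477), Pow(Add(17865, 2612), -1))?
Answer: Rational(-319589618866, 910511793) ≈ -351.00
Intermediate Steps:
Function('h')(P, C) = Mul(-6, C)
g = Rational(-18489, 20477) (g = Mul(-18489, Pow(20477, -1)) = Mul(-18489, Rational(1, 20477)) = Rational(-18489, 20477) ≈ -0.90292)
E = 36 (E = Mul(Mul(-6, -1), Add(5, 1)) = Mul(6, 6) = 36)
Function('y')(q, V) = Add(Mul(3, V), Mul(3, q)) (Function('y')(q, V) = Mul(3, Add(q, V)) = Mul(3, Add(V, q)) = Add(Mul(3, V), Mul(3, q)))
Add(Function('y')(-153, E), Pow(Add(g, 44466), -1)) = Add(Add(Mul(3, 36), Mul(3, -153)), Pow(Add(Rational(-18489, 20477), 44466), -1)) = Add(Add(108, -459), Pow(Rational(910511793, 20477), -1)) = Add(-351, Rational(20477, 910511793)) = Rational(-319589618866, 910511793)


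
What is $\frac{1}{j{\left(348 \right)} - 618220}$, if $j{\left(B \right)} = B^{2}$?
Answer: $- \frac{1}{497116} \approx -2.0116 \cdot 10^{-6}$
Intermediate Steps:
$\frac{1}{j{\left(348 \right)} - 618220} = \frac{1}{348^{2} - 618220} = \frac{1}{121104 - 618220} = \frac{1}{-497116} = - \frac{1}{497116}$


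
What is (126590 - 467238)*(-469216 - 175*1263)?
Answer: 235129216168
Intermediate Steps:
(126590 - 467238)*(-469216 - 175*1263) = -340648*(-469216 - 221025) = -340648*(-690241) = 235129216168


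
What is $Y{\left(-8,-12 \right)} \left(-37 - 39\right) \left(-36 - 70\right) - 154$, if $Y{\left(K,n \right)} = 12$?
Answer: $96518$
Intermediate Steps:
$Y{\left(-8,-12 \right)} \left(-37 - 39\right) \left(-36 - 70\right) - 154 = 12 \left(-37 - 39\right) \left(-36 - 70\right) - 154 = 12 \left(\left(-76\right) \left(-106\right)\right) - 154 = 12 \cdot 8056 - 154 = 96672 - 154 = 96518$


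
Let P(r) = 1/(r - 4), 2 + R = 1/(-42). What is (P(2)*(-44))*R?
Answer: -935/21 ≈ -44.524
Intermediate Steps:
R = -85/42 (R = -2 + 1/(-42) = -2 - 1/42 = -85/42 ≈ -2.0238)
P(r) = 1/(-4 + r)
(P(2)*(-44))*R = (-44/(-4 + 2))*(-85/42) = (-44/(-2))*(-85/42) = -1/2*(-44)*(-85/42) = 22*(-85/42) = -935/21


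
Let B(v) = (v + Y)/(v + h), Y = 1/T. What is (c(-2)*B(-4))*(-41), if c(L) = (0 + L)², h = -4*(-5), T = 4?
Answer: 615/16 ≈ 38.438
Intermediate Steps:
h = 20
Y = ¼ (Y = 1/4 = ¼ ≈ 0.25000)
B(v) = (¼ + v)/(20 + v) (B(v) = (v + ¼)/(v + 20) = (¼ + v)/(20 + v))
c(L) = L²
(c(-2)*B(-4))*(-41) = ((-2)²*((¼ - 4)/(20 - 4)))*(-41) = (4*(-15/4/16))*(-41) = (4*((1/16)*(-15/4)))*(-41) = (4*(-15/64))*(-41) = -15/16*(-41) = 615/16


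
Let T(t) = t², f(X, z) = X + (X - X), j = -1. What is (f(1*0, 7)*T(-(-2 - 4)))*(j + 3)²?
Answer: 0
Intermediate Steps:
f(X, z) = X (f(X, z) = X + 0 = X)
(f(1*0, 7)*T(-(-2 - 4)))*(j + 3)² = ((1*0)*(-(-2 - 4))²)*(-1 + 3)² = (0*(-1*(-6))²)*2² = (0*6²)*4 = (0*36)*4 = 0*4 = 0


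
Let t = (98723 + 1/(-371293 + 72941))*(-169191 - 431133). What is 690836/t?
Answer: -51528075568/4420516464814095 ≈ -1.1657e-5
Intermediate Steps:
t = -4420516464814095/74588 (t = (98723 + 1/(-298352))*(-600324) = (98723 - 1/298352)*(-600324) = (29454204495/298352)*(-600324) = -4420516464814095/74588 ≈ -5.9266e+10)
690836/t = 690836/(-4420516464814095/74588) = 690836*(-74588/4420516464814095) = -51528075568/4420516464814095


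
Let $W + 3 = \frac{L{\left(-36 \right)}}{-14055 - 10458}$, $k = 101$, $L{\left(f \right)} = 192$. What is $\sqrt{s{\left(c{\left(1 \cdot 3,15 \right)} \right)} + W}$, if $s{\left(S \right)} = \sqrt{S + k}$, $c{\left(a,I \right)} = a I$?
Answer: $\frac{\sqrt{-200818667 + 66765241 \sqrt{146}}}{8171} \approx 3.0125$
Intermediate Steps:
$c{\left(a,I \right)} = I a$
$s{\left(S \right)} = \sqrt{101 + S}$ ($s{\left(S \right)} = \sqrt{S + 101} = \sqrt{101 + S}$)
$W = - \frac{24577}{8171}$ ($W = -3 + \frac{192}{-14055 - 10458} = -3 + \frac{192}{-24513} = -3 + 192 \left(- \frac{1}{24513}\right) = -3 - \frac{64}{8171} = - \frac{24577}{8171} \approx -3.0078$)
$\sqrt{s{\left(c{\left(1 \cdot 3,15 \right)} \right)} + W} = \sqrt{\sqrt{101 + 15 \cdot 1 \cdot 3} - \frac{24577}{8171}} = \sqrt{\sqrt{101 + 15 \cdot 3} - \frac{24577}{8171}} = \sqrt{\sqrt{101 + 45} - \frac{24577}{8171}} = \sqrt{\sqrt{146} - \frac{24577}{8171}} = \sqrt{- \frac{24577}{8171} + \sqrt{146}}$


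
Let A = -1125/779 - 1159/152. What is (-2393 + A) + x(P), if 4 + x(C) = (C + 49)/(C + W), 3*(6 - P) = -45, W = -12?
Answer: -134515367/56088 ≈ -2398.3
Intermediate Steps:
P = 21 (P = 6 - ⅓*(-45) = 6 + 15 = 21)
A = -56519/6232 (A = -1125*1/779 - 1159*1/152 = -1125/779 - 61/8 = -56519/6232 ≈ -9.0692)
x(C) = -4 + (49 + C)/(-12 + C) (x(C) = -4 + (C + 49)/(C - 12) = -4 + (49 + C)/(-12 + C))
(-2393 + A) + x(P) = (-2393 - 56519/6232) + (97 - 3*21)/(-12 + 21) = -14969695/6232 + (97 - 63)/9 = -14969695/6232 + (⅑)*34 = -14969695/6232 + 34/9 = -134515367/56088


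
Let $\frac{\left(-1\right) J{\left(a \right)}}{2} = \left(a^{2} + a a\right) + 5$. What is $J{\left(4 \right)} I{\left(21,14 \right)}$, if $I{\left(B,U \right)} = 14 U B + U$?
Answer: $-305620$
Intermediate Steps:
$J{\left(a \right)} = -10 - 4 a^{2}$ ($J{\left(a \right)} = - 2 \left(\left(a^{2} + a a\right) + 5\right) = - 2 \left(\left(a^{2} + a^{2}\right) + 5\right) = - 2 \left(2 a^{2} + 5\right) = - 2 \left(5 + 2 a^{2}\right) = -10 - 4 a^{2}$)
$I{\left(B,U \right)} = U + 14 B U$ ($I{\left(B,U \right)} = 14 B U + U = U + 14 B U$)
$J{\left(4 \right)} I{\left(21,14 \right)} = \left(-10 - 4 \cdot 4^{2}\right) 14 \left(1 + 14 \cdot 21\right) = \left(-10 - 64\right) 14 \left(1 + 294\right) = \left(-10 - 64\right) 14 \cdot 295 = \left(-74\right) 4130 = -305620$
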